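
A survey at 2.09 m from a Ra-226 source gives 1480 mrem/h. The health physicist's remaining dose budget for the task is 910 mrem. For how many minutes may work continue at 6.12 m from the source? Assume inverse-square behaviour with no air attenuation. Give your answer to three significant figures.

316 min

Applying the 1/r² law, rate at 6.12 m:
(2.09/6.12)² = 0.1166, so 1480 × 0.1166 = 172.6 mrem/h.
Stay time = 910 mrem ÷ 172.6 mrem/h = 5.272 h = 316.3 min.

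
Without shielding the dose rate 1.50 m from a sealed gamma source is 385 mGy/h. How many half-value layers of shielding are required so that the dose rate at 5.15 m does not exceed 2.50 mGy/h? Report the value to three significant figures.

At 5.15 m, distance alone gives 385 × (1.50/5.15)² = 385 × 0.08483 = 32.66 mGy/h.
Further attenuation needed: 32.66/2.50 = 13.06.
n = log₂(13.06) = 3.707 half-value layers.

3.71 half-value layers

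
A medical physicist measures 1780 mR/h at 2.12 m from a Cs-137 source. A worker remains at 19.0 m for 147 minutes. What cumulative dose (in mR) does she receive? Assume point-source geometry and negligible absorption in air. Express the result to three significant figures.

54.3 mR

Applying the 1/r² law, rate at 19.0 m:
1780 × (2.12/19.0)² = 1780 × 0.01245 = 22.16 mR/h.
Dose = rate × time = 22.16 mR/h × 2.450 h = 54.29 mR.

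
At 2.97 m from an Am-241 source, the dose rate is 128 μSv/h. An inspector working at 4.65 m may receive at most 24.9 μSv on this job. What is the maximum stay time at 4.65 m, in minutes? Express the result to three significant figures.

Intensity scales as (d₁/d₂)², so rate at 4.65 m:
128 × (2.97/4.65)² = 128 × 0.4080 = 52.22 μSv/h.
Stay time = 24.9 μSv ÷ 52.22 μSv/h = 0.4768 h = 28.61 min.

28.6 min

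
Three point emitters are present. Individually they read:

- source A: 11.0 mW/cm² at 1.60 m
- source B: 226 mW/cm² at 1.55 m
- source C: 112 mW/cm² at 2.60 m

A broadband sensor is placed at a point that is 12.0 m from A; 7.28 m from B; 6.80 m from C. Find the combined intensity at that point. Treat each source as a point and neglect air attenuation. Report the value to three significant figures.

26.8 mW/cm²

Each source contributes Iᵢ·(dᵢ/rᵢ)²; contributions add.
A: 11.0 × (1.60/12.0)² = 0.1956 mW/cm²
B: 226 × (1.55/7.28)² = 10.24 mW/cm²
C: 112 × (2.60/6.80)² = 16.37 mW/cm²
Total = 0.1956 + 10.24 + 16.37 = 26.81 mW/cm².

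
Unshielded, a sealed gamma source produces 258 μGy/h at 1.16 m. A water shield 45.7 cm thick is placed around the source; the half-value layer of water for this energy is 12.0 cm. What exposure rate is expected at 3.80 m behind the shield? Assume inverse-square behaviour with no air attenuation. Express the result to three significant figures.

1.72 μGy/h

Distance alone: 258 × (1.16/3.80)² = 258 × 0.09319 = 24.04 μGy/h.
Shield: 45.7/12.0 = 3.808 half-value layers → attenuation 2^(−3.808) = 0.07140.
Combined: 24.04 × 0.07140 = 1.716 μGy/h.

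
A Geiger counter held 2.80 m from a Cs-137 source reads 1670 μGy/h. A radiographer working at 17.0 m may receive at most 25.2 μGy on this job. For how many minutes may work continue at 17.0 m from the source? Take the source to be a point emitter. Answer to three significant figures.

33.4 min

Using I₁d₁² = I₂d₂², rate at 17.0 m:
1670 × (2.80/17.0)² = 1670 × 0.02713 = 45.31 μGy/h.
Stay time = 25.2 μGy ÷ 45.31 μGy/h = 0.5562 h = 33.37 min.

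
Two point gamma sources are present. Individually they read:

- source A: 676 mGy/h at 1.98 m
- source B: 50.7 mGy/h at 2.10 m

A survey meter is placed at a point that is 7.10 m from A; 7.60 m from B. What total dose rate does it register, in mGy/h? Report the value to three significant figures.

By superposition, sum each source's inverse-square contribution:
A: 676 × (1.98/7.10)² = 52.57 mGy/h
B: 50.7 × (2.10/7.60)² = 3.871 mGy/h
Total = 52.57 + 3.871 = 56.44 mGy/h.

56.4 mGy/h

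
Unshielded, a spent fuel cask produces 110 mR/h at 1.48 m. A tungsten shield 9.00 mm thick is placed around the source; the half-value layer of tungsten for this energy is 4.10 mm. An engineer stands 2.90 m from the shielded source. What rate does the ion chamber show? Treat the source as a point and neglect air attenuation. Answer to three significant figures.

Distance alone: (1.48/2.90)² = 0.2605, so 110 × 0.2605 = 28.66 mR/h.
Shield: 9.00/4.10 = 2.195 half-value layers → attenuation 2^(−2.195) = 0.2184.
Combined: 28.66 × 0.2184 = 6.259 mR/h.

6.26 mR/h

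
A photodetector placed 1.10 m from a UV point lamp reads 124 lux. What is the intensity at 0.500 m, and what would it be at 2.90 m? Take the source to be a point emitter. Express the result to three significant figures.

600 lux; 17.8 lux

By the inverse-square law,
At 0.500 m: (1.10/0.500)² = 4.840, so 124 × 4.840 = 600.2 lux
At 2.90 m: 600.2 × (0.500/2.90)² = 600.2 × 0.02973 = 17.84 lux.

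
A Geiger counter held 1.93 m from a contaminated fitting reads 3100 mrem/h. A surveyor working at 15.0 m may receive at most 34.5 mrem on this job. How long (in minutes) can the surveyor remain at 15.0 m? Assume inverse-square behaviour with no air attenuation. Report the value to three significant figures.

By the inverse-square law, rate at 15.0 m:
3100 × (1.93/15.0)² = 3100 × 0.01656 = 51.34 mrem/h.
Stay time = 34.5 mrem ÷ 51.34 mrem/h = 0.6720 h = 40.32 min.

40.3 min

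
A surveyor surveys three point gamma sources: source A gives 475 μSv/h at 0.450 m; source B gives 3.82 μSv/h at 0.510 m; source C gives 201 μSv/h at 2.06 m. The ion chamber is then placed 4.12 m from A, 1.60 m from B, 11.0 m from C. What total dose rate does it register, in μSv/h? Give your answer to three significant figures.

13.1 μSv/h

By superposition, sum each source's inverse-square contribution:
A: 475 × (0.450/4.12)² = 5.667 μSv/h
B: 3.82 × (0.510/1.60)² = 0.3881 μSv/h
C: 201 × (2.06/11.0)² = 7.049 μSv/h
Total = 5.667 + 0.3881 + 7.049 = 13.10 μSv/h.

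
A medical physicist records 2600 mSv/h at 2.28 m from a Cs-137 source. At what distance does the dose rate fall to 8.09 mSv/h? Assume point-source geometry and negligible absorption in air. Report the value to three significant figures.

Using I₁d₁² = I₂d₂², d₂ = d₁·√(I₁/I₂).
I₁/I₂ = 2600/8.09 = 321.4, so d₂ = 2.28 × √321.4 = 40.88 m.

40.9 m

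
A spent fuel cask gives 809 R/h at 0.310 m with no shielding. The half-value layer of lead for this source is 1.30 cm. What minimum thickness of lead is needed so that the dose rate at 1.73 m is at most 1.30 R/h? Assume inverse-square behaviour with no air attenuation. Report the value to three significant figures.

5.62 cm

At 1.73 m, distance alone gives (0.310/1.73)² = 0.03211, so 809 × 0.03211 = 25.98 R/h.
Further attenuation needed: 25.98/1.30 = 19.98.
n = log₂(19.98) = 4.320 half-value layers.
Thickness = 4.320 × 1.30 cm = 5.616 cm.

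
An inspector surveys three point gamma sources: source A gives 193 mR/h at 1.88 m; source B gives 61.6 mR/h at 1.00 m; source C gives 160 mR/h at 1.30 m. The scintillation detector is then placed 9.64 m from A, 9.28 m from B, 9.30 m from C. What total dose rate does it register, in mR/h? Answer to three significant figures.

11.2 mR/h

Each source contributes Iᵢ·(dᵢ/rᵢ)²; contributions add.
A: 193 × (1.88/9.64)² = 7.340 mR/h
B: 61.6 × (1.00/9.28)² = 0.7153 mR/h
C: 160 × (1.30/9.30)² = 3.126 mR/h
Total = 7.340 + 0.7153 + 3.126 = 11.18 mR/h.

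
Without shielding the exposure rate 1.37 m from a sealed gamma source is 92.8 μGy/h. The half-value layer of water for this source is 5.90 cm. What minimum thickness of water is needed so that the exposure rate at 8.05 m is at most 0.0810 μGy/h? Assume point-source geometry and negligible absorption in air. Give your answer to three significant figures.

At 8.05 m, distance alone gives (1.37/8.05)² = 0.02896, so 92.8 × 0.02896 = 2.687 μGy/h.
Further attenuation needed: 2.687/0.0810 = 33.17.
n = log₂(33.17) = 5.052 half-value layers.
Thickness = 5.052 × 5.90 cm = 29.81 cm.

29.8 cm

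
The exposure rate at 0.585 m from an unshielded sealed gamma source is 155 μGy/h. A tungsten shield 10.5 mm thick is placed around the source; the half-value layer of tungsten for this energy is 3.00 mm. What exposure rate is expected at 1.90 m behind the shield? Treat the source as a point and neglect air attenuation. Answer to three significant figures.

Distance alone: 155 × (0.585/1.90)² = 155 × 0.09480 = 14.69 μGy/h.
Shield: 10.5/3.00 = 3.500 half-value layers → attenuation 2^(−3.500) = 0.08839.
Combined: 14.69 × 0.08839 = 1.298 μGy/h.

1.30 μGy/h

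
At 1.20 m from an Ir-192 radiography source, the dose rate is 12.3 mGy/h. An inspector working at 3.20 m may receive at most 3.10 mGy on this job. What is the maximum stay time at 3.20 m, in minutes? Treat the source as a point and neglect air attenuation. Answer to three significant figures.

By the inverse-square law, rate at 3.20 m:
(1.20/3.20)² = 0.1406, so 12.3 × 0.1406 = 1.729 mGy/h.
Stay time = 3.10 mGy ÷ 1.729 mGy/h = 1.793 h = 107.6 min.

108 min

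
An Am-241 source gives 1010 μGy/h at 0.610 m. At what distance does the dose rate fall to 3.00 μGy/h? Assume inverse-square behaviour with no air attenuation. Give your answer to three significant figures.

11.2 m

Using I₁d₁² = I₂d₂², d₂ = d₁·√(I₁/I₂).
I₁/I₂ = 1010/3.00 = 336.7, so d₂ = 0.610 × √336.7 = 11.19 m.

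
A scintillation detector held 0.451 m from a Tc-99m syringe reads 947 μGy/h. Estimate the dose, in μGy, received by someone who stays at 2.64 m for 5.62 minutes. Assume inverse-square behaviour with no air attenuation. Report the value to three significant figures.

Intensity scales as (d₁/d₂)², so rate at 2.64 m:
947 × (0.451/2.64)² = 947 × 0.02918 = 27.63 μGy/h.
Dose = rate × time = 27.63 μGy/h × 0.09367 h = 2.588 μGy.

2.59 μGy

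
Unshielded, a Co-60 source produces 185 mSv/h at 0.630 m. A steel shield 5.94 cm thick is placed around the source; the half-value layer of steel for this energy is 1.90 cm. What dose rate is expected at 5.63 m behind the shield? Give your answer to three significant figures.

0.265 mSv/h

Distance alone: (0.630/5.63)² = 0.01252, so 185 × 0.01252 = 2.316 mSv/h.
Shield: 5.94/1.90 = 3.126 half-value layers → attenuation 2^(−3.126) = 0.1145.
Combined: 2.316 × 0.1145 = 0.2652 mSv/h.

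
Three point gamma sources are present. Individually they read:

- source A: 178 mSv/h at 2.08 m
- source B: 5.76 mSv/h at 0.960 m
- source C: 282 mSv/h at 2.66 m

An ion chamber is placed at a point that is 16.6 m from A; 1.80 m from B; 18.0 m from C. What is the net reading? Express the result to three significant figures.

10.6 mSv/h

Each source contributes Iᵢ·(dᵢ/rᵢ)²; contributions add.
A: 178 × (2.08/16.6)² = 2.795 mSv/h
B: 5.76 × (0.960/1.80)² = 1.638 mSv/h
C: 282 × (2.66/18.0)² = 6.158 mSv/h
Total = 2.795 + 1.638 + 6.158 = 10.59 mSv/h.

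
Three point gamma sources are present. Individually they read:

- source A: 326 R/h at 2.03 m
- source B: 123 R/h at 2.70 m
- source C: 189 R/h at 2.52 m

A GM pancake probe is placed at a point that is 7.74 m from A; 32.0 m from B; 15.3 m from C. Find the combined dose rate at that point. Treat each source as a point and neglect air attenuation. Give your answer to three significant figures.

Each source contributes Iᵢ·(dᵢ/rᵢ)²; contributions add.
A: 326 × (2.03/7.74)² = 22.42 R/h
B: 123 × (2.70/32.0)² = 0.8757 R/h
C: 189 × (2.52/15.3)² = 5.127 R/h
Total = 22.42 + 0.8757 + 5.127 = 28.42 R/h.

28.4 R/h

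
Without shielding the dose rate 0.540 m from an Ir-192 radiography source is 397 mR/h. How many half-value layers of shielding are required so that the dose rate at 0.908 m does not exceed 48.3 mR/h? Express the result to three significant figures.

At 0.908 m, distance alone gives (0.540/0.908)² = 0.3537, so 397 × 0.3537 = 140.4 mR/h.
Further attenuation needed: 140.4/48.3 = 2.907.
n = log₂(2.907) = 1.540 half-value layers.

1.54 half-value layers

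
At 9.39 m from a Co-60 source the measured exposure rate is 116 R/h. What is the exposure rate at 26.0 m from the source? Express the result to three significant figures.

15.1 R/h

Since intensity falls as 1/r², scaling from 9.39 m to 26.0 m:
(9.39/26.0)² = 0.1304, so 116 × 0.1304 = 15.13 R/h.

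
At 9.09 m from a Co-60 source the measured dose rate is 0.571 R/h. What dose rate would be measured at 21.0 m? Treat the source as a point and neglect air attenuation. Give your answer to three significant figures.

By the inverse-square law, scaling from 9.09 m to 21.0 m:
0.571 × (9.09/21.0)² = 0.571 × 0.1874 = 0.1070 R/h.

0.107 R/h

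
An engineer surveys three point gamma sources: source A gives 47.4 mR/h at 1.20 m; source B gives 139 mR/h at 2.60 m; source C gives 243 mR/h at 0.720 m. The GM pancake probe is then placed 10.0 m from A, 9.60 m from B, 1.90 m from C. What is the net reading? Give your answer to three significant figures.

45.8 mR/h

By superposition, sum each source's inverse-square contribution:
A: 47.4 × (1.20/10.0)² = 0.6826 mR/h
B: 139 × (2.60/9.60)² = 10.20 mR/h
C: 243 × (0.720/1.90)² = 34.90 mR/h
Total = 0.6826 + 10.20 + 34.90 = 45.78 mR/h.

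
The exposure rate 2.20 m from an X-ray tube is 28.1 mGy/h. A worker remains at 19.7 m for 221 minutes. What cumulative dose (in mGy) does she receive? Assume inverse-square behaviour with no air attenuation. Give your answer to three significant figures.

1.29 mGy

By the inverse-square law, rate at 19.7 m:
28.1 × (2.20/19.7)² = 28.1 × 0.01247 = 0.3504 mGy/h.
Dose = rate × time = 0.3504 mGy/h × 3.683 h = 1.291 mGy.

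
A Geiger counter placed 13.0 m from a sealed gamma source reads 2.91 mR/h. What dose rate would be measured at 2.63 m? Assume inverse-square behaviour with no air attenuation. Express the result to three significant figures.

Intensity scales as (d₁/d₂)², so scaling from 13.0 m to 2.63 m:
(13.0/2.63)² = 24.43, so 2.91 × 24.43 = 71.09 mR/h.

71.1 mR/h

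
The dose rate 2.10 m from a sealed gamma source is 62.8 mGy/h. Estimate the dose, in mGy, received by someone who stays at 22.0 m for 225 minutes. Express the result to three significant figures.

Applying the 1/r² law, rate at 22.0 m:
62.8 × (2.10/22.0)² = 62.8 × 0.009112 = 0.5722 mGy/h.
Dose = rate × time = 0.5722 mGy/h × 3.750 h = 2.146 mGy.

2.15 mGy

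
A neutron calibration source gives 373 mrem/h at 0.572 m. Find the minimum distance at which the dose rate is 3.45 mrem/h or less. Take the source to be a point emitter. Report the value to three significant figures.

5.95 m

Using I₁d₁² = I₂d₂², d₂ = d₁·√(I₁/I₂).
I₁/I₂ = 373/3.45 = 108.1, so d₂ = 0.572 × √108.1 = 5.947 m.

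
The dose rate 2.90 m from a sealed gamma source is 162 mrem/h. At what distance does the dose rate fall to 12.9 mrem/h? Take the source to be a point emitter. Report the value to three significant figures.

Intensity scales as (d₁/d₂)², so d₂ = d₁·√(I₁/I₂).
I₁/I₂ = 162/12.9 = 12.56, so d₂ = 2.90 × √12.56 = 10.28 m.

10.3 m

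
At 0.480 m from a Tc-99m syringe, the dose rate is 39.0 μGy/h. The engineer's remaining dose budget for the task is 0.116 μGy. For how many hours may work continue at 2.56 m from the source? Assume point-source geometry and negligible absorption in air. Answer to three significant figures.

0.0846 h

Using I₁d₁² = I₂d₂², rate at 2.56 m:
(0.480/2.56)² = 0.03516, so 39.0 × 0.03516 = 1.371 μGy/h.
Stay time = 0.116 μGy ÷ 1.371 μGy/h = 0.08461 h.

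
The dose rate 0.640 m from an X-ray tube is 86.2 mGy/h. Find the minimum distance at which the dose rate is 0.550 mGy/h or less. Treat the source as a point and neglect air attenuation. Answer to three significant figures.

Applying the 1/r² law, d₂ = d₁·√(I₁/I₂).
I₁/I₂ = 86.2/0.550 = 156.7, so d₂ = 0.640 × √156.7 = 8.012 m.

8.01 m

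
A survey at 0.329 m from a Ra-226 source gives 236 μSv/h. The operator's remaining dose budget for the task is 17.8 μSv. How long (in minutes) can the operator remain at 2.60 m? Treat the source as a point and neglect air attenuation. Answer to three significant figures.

283 min

Using I₁d₁² = I₂d₂², rate at 2.60 m:
(0.329/2.60)² = 0.01601, so 236 × 0.01601 = 3.778 μSv/h.
Stay time = 17.8 μSv ÷ 3.778 μSv/h = 4.711 h = 282.7 min.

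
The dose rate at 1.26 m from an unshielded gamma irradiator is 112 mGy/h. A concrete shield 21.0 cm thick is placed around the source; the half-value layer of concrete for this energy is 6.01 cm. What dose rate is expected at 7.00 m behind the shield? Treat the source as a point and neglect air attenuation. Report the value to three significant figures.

Distance alone: (1.26/7.00)² = 0.03240, so 112 × 0.03240 = 3.629 mGy/h.
Shield: 21.0/6.01 = 3.494 half-value layers → attenuation 2^(−3.494) = 0.08876.
Combined: 3.629 × 0.08876 = 0.3221 mGy/h.

0.322 mGy/h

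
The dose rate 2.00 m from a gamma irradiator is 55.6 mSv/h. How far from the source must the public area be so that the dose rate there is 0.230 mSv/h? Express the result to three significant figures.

31.1 m

Intensity scales as (d₁/d₂)², so d₂ = d₁·√(I₁/I₂).
I₁/I₂ = 55.6/0.230 = 241.7, so d₂ = 2.00 × √241.7 = 31.09 m.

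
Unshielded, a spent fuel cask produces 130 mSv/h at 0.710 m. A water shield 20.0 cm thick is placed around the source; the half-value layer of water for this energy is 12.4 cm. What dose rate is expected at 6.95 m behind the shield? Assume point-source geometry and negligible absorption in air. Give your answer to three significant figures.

0.444 mSv/h

Distance alone: (0.710/6.95)² = 0.01044, so 130 × 0.01044 = 1.357 mSv/h.
Shield: 20.0/12.4 = 1.613 half-value layers → attenuation 2^(−1.613) = 0.3269.
Combined: 1.357 × 0.3269 = 0.4436 mSv/h.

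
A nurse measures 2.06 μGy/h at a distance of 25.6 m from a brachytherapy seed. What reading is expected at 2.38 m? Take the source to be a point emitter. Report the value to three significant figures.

Using I₁d₁² = I₂d₂², the rate at 2.38 m is
(25.6/2.38)² = 115.7, so 2.06 × 115.7 = 238.3 μGy/h.

238 μGy/h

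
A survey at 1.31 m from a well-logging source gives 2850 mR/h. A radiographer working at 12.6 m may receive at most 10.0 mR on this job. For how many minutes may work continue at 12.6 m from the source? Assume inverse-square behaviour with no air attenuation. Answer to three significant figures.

19.5 min

Applying the 1/r² law, rate at 12.6 m:
2850 × (1.31/12.6)² = 2850 × 0.01081 = 30.81 mR/h.
Stay time = 10.0 mR ÷ 30.81 mR/h = 0.3246 h = 19.48 min.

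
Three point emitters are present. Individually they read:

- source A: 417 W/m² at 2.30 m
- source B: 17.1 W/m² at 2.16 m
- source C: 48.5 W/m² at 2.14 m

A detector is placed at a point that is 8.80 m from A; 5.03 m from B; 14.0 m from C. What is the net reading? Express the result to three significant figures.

32.8 W/m²

Each source contributes Iᵢ·(dᵢ/rᵢ)²; contributions add.
A: 417 × (2.30/8.80)² = 28.49 W/m²
B: 17.1 × (2.16/5.03)² = 3.153 W/m²
C: 48.5 × (2.14/14.0)² = 1.133 W/m²
Total = 28.49 + 3.153 + 1.133 = 32.78 W/m².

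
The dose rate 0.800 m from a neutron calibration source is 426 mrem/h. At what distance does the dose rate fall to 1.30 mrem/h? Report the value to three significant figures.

Since intensity falls as 1/r², d₂ = d₁·√(I₁/I₂).
I₁/I₂ = 426/1.30 = 327.7, so d₂ = 0.800 × √327.7 = 14.48 m.

14.5 m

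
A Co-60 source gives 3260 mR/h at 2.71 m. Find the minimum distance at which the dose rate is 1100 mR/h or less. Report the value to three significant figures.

4.67 m

Using I₁d₁² = I₂d₂², d₂ = d₁·√(I₁/I₂).
I₁/I₂ = 3260/1100 = 2.964, so d₂ = 2.71 × √2.964 = 4.666 m.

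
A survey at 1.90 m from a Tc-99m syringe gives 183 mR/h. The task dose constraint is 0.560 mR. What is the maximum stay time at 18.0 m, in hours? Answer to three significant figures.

0.275 h

Intensity scales as (d₁/d₂)², so rate at 18.0 m:
(1.90/18.0)² = 0.01114, so 183 × 0.01114 = 2.039 mR/h.
Stay time = 0.560 mR ÷ 2.039 mR/h = 0.2746 h.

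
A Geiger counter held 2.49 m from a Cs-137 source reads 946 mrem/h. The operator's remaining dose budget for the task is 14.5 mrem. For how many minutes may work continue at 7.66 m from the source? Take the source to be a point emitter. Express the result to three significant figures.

8.70 min

By the inverse-square law, rate at 7.66 m:
(2.49/7.66)² = 0.1057, so 946 × 0.1057 = 99.99 mrem/h.
Stay time = 14.5 mrem ÷ 99.99 mrem/h = 0.1450 h = 8.700 min.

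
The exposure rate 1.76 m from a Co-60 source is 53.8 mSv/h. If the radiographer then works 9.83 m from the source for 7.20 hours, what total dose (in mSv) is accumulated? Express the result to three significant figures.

Since intensity falls as 1/r², rate at 9.83 m:
(1.76/9.83)² = 0.03206, so 53.8 × 0.03206 = 1.725 mSv/h.
Dose = rate × time = 1.725 mSv/h × 7.200 h = 12.42 mSv.

12.4 mSv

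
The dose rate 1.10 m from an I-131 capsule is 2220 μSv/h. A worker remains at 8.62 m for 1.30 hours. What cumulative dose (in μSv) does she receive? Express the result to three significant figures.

Intensity scales as (d₁/d₂)², so rate at 8.62 m:
(1.10/8.62)² = 0.01628, so 2220 × 0.01628 = 36.14 μSv/h.
Dose = rate × time = 36.14 μSv/h × 1.300 h = 46.98 μSv.

47.0 μSv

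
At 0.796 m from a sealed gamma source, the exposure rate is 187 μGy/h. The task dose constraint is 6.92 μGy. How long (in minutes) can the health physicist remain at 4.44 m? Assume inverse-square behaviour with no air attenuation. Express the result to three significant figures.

Intensity scales as (d₁/d₂)², so rate at 4.44 m:
(0.796/4.44)² = 0.03214, so 187 × 0.03214 = 6.010 μGy/h.
Stay time = 6.92 μGy ÷ 6.010 μGy/h = 1.151 h = 69.06 min.

69.1 min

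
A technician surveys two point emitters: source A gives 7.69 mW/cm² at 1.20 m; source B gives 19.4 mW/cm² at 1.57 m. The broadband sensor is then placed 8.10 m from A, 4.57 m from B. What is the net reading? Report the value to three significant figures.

By superposition, sum each source's inverse-square contribution:
A: 7.69 × (1.20/8.10)² = 0.1688 mW/cm²
B: 19.4 × (1.57/4.57)² = 2.290 mW/cm²
Total = 0.1688 + 2.290 = 2.459 mW/cm².

2.46 mW/cm²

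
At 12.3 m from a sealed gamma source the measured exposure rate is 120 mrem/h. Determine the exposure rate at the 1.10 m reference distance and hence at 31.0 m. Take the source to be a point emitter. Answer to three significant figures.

Using I₁d₁² = I₂d₂²,
At 1.10 m: 120 × (12.3/1.10)² = 120 × 125.0 = 15000 mrem/h
At 31.0 m: 15000 × (1.10/31.0)² = 15000 × 0.001259 = 18.88 mrem/h.

15000 mrem/h; 18.9 mrem/h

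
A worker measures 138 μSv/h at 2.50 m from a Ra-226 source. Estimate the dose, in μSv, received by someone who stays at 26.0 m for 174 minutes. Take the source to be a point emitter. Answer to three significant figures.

3.70 μSv

Applying the 1/r² law, rate at 26.0 m:
(2.50/26.0)² = 0.009246, so 138 × 0.009246 = 1.276 μSv/h.
Dose = rate × time = 1.276 μSv/h × 2.900 h = 3.700 μSv.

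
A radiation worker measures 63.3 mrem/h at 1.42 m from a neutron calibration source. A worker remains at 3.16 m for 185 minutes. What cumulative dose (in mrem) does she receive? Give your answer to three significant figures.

Intensity scales as (d₁/d₂)², so rate at 3.16 m:
63.3 × (1.42/3.16)² = 63.3 × 0.2019 = 12.78 mrem/h.
Dose = rate × time = 12.78 mrem/h × 3.083 h = 39.40 mrem.

39.4 mrem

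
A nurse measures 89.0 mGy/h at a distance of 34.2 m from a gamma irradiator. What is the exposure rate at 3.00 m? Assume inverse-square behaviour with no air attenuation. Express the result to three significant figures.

Using I₁d₁² = I₂d₂², the rate at 3.00 m is
(34.2/3.00)² = 130.0, so 89.0 × 130.0 = 11570 mGy/h.

11600 mGy/h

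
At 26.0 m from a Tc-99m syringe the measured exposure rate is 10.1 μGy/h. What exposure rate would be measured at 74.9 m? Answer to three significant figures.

Since intensity falls as 1/r², scaling from 26.0 m to 74.9 m:
(26.0/74.9)² = 0.1205, so 10.1 × 0.1205 = 1.217 μGy/h.

1.22 μGy/h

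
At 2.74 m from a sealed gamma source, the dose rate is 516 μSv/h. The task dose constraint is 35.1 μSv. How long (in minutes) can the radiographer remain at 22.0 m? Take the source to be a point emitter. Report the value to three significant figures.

Applying the 1/r² law, rate at 22.0 m:
(2.74/22.0)² = 0.01551, so 516 × 0.01551 = 8.003 μSv/h.
Stay time = 35.1 μSv ÷ 8.003 μSv/h = 4.386 h = 263.2 min.

263 min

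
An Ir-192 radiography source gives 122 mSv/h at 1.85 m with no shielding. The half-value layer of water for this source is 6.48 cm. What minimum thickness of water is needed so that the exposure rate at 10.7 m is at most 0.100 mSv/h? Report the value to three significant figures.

33.6 cm

At 10.7 m, distance alone gives (1.85/10.7)² = 0.02989, so 122 × 0.02989 = 3.647 mSv/h.
Further attenuation needed: 3.647/0.100 = 36.47.
n = log₂(36.47) = 5.189 half-value layers.
Thickness = 5.189 × 6.48 cm = 33.62 cm.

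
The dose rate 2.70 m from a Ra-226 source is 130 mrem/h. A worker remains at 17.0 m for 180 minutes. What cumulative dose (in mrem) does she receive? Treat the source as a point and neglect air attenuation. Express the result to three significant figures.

Applying the 1/r² law, rate at 17.0 m:
130 × (2.70/17.0)² = 130 × 0.02522 = 3.279 mrem/h.
Dose = rate × time = 3.279 mrem/h × 3.000 h = 9.837 mrem.

9.84 mrem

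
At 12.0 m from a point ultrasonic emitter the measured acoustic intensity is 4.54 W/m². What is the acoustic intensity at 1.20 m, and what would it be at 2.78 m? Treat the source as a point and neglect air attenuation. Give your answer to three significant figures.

Intensity scales as (d₁/d₂)², so
At 1.20 m: (12.0/1.20)² = 100.0, so 4.54 × 100.0 = 454.0 W/m²
At 2.78 m: 454.0 × (1.20/2.78)² = 454.0 × 0.1863 = 84.58 W/m².

454 W/m²; 84.6 W/m²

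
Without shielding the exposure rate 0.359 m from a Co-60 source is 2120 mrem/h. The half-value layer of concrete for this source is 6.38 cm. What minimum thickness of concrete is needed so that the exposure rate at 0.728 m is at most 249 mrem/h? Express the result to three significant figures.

6.70 cm

At 0.728 m, distance alone gives 2120 × (0.359/0.728)² = 2120 × 0.2432 = 515.6 mrem/h.
Further attenuation needed: 515.6/249 = 2.071.
n = log₂(2.071) = 1.050 half-value layers.
Thickness = 1.050 × 6.38 cm = 6.699 cm.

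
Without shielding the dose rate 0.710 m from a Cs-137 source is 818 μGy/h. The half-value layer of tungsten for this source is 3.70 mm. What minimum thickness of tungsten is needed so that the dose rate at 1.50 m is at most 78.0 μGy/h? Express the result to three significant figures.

At 1.50 m, distance alone gives 818 × (0.710/1.50)² = 818 × 0.2240 = 183.2 μGy/h.
Further attenuation needed: 183.2/78.0 = 2.349.
n = log₂(2.349) = 1.232 half-value layers.
Thickness = 1.232 × 3.70 mm = 4.558 mm.

4.56 mm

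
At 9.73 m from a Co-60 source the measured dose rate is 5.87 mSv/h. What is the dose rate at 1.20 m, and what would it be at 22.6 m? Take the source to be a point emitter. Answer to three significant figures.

386 mSv/h; 1.09 mSv/h

Using I₁d₁² = I₂d₂²,
At 1.20 m: 5.87 × (9.73/1.20)² = 5.87 × 65.75 = 386.0 mSv/h
At 22.6 m: 386.0 × (1.20/22.6)² = 386.0 × 0.002819 = 1.088 mSv/h.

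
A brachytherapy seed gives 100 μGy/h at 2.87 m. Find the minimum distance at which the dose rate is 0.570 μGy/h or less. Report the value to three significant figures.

Since intensity falls as 1/r², d₂ = d₁·√(I₁/I₂).
I₁/I₂ = 100/0.570 = 175.4, so d₂ = 2.87 × √175.4 = 38.01 m.

38.0 m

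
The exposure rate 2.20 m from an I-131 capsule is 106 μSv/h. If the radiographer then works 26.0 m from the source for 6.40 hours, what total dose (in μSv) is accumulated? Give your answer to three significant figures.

4.86 μSv

Since intensity falls as 1/r², rate at 26.0 m:
(2.20/26.0)² = 0.007160, so 106 × 0.007160 = 0.7590 μSv/h.
Dose = rate × time = 0.7590 μSv/h × 6.400 h = 4.858 μSv.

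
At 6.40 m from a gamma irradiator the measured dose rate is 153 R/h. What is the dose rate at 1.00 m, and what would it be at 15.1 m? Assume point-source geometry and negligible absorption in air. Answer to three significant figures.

6270 R/h; 27.5 R/h

Since intensity falls as 1/r²,
At 1.00 m: 153 × (6.40/1.00)² = 153 × 40.96 = 6267 R/h
At 15.1 m: 6267 × (1.00/15.1)² = 6267 × 0.004386 = 27.49 R/h.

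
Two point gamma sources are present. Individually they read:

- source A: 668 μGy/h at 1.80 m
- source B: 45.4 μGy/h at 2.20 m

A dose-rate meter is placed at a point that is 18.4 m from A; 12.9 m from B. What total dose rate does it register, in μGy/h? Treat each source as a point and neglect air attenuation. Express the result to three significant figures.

7.71 μGy/h

By superposition, sum each source's inverse-square contribution:
A: 668 × (1.80/18.4)² = 6.393 μGy/h
B: 45.4 × (2.20/12.9)² = 1.320 μGy/h
Total = 6.393 + 1.320 = 7.713 μGy/h.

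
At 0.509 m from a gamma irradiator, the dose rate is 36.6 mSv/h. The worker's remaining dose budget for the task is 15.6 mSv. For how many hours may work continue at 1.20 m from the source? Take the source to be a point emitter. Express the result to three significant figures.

2.37 h

By the inverse-square law, rate at 1.20 m:
36.6 × (0.509/1.20)² = 36.6 × 0.1799 = 6.584 mSv/h.
Stay time = 15.6 mSv ÷ 6.584 mSv/h = 2.369 h.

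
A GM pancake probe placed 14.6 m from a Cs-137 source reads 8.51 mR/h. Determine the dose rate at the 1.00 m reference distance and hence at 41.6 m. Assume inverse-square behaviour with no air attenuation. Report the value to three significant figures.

1810 mR/h; 1.05 mR/h

Since intensity falls as 1/r²,
At 1.00 m: (14.6/1.00)² = 213.2, so 8.51 × 213.2 = 1814 mR/h
At 41.6 m: 1814 × (1.00/41.6)² = 1814 × 0.0005778 = 1.048 mR/h.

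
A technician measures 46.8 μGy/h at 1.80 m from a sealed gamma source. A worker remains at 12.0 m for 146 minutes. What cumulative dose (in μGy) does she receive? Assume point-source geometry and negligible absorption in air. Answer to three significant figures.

2.56 μGy

Using I₁d₁² = I₂d₂², rate at 12.0 m:
(1.80/12.0)² = 0.02250, so 46.8 × 0.02250 = 1.053 μGy/h.
Dose = rate × time = 1.053 μGy/h × 2.433 h = 2.562 μGy.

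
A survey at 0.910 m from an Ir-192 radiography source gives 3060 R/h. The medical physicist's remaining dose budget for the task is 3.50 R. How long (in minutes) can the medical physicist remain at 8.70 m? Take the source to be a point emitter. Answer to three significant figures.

By the inverse-square law, rate at 8.70 m:
(0.910/8.70)² = 0.01094, so 3060 × 0.01094 = 33.48 R/h.
Stay time = 3.50 R ÷ 33.48 R/h = 0.1045 h = 6.270 min.

6.27 min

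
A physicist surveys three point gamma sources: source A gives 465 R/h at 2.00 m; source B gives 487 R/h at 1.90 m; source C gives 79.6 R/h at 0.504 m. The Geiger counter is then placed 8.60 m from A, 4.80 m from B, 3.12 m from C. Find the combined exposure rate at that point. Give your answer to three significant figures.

Each source contributes Iᵢ·(dᵢ/rᵢ)²; contributions add.
A: 465 × (2.00/8.60)² = 25.15 R/h
B: 487 × (1.90/4.80)² = 76.31 R/h
C: 79.6 × (0.504/3.12)² = 2.077 R/h
Total = 25.15 + 76.31 + 2.077 = 103.5 R/h.

104 R/h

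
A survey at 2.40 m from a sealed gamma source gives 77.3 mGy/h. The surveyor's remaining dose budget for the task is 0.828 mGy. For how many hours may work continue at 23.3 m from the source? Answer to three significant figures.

By the inverse-square law, rate at 23.3 m:
(2.40/23.3)² = 0.01061, so 77.3 × 0.01061 = 0.8202 mGy/h.
Stay time = 0.828 mGy ÷ 0.8202 mGy/h = 1.010 h.

1.01 h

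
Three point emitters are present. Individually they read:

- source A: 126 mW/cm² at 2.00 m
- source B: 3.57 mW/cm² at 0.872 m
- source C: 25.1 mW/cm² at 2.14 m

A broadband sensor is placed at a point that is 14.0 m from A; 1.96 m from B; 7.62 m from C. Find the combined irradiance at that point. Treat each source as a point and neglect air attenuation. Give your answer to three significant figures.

5.26 mW/cm²

Each source contributes Iᵢ·(dᵢ/rᵢ)²; contributions add.
A: 126 × (2.00/14.0)² = 2.571 mW/cm²
B: 3.57 × (0.872/1.96)² = 0.7066 mW/cm²
C: 25.1 × (2.14/7.62)² = 1.980 mW/cm²
Total = 2.571 + 0.7066 + 1.980 = 5.258 mW/cm².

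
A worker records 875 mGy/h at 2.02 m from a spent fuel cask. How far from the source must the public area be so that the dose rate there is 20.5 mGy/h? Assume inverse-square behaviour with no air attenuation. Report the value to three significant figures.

Using I₁d₁² = I₂d₂², d₂ = d₁·√(I₁/I₂).
I₁/I₂ = 875/20.5 = 42.68, so d₂ = 2.02 × √42.68 = 13.20 m.

13.2 m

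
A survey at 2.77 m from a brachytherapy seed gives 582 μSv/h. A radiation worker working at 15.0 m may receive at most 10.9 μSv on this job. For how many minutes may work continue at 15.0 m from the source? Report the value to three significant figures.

Intensity scales as (d₁/d₂)², so rate at 15.0 m:
582 × (2.77/15.0)² = 582 × 0.03410 = 19.85 μSv/h.
Stay time = 10.9 μSv ÷ 19.85 μSv/h = 0.5491 h = 32.95 min.

33.0 min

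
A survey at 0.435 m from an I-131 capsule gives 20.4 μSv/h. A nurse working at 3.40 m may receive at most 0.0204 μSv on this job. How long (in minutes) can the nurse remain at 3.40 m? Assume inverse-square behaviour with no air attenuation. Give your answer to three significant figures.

3.67 min

Intensity scales as (d₁/d₂)², so rate at 3.40 m:
20.4 × (0.435/3.40)² = 20.4 × 0.01637 = 0.3339 μSv/h.
Stay time = 0.0204 μSv ÷ 0.3339 μSv/h = 0.06110 h = 3.666 min.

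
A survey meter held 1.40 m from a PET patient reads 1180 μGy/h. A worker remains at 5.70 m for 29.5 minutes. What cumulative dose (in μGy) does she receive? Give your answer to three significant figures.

35.0 μGy

By the inverse-square law, rate at 5.70 m:
(1.40/5.70)² = 0.06033, so 1180 × 0.06033 = 71.19 μGy/h.
Dose = rate × time = 71.19 μGy/h × 0.4917 h = 35.00 μGy.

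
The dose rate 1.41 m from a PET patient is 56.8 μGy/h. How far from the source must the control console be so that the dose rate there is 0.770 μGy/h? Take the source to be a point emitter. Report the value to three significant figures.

12.1 m

Applying the 1/r² law, d₂ = d₁·√(I₁/I₂).
I₁/I₂ = 56.8/0.770 = 73.77, so d₂ = 1.41 × √73.77 = 12.11 m.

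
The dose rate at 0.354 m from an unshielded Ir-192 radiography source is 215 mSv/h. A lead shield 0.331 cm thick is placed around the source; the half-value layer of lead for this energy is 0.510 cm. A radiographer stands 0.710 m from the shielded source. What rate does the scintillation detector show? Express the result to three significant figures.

34.1 mSv/h

Distance alone: (0.354/0.710)² = 0.2486, so 215 × 0.2486 = 53.45 mSv/h.
Shield: 0.331/0.510 = 0.6490 half-value layers → attenuation 2^(−0.6490) = 0.6377.
Combined: 53.45 × 0.6377 = 34.09 mSv/h.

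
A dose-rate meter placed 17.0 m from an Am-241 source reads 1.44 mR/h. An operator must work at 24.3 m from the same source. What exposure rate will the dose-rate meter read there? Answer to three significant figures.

Intensity scales as (d₁/d₂)², so scaling from 17.0 m to 24.3 m:
1.44 × (17.0/24.3)² = 1.44 × 0.4894 = 0.7047 mR/h.

0.705 mR/h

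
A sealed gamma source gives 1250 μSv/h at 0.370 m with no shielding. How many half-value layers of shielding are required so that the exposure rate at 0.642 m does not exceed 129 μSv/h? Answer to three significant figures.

1.69 half-value layers

At 0.642 m, distance alone gives (0.370/0.642)² = 0.3321, so 1250 × 0.3321 = 415.1 μSv/h.
Further attenuation needed: 415.1/129 = 3.218.
n = log₂(3.218) = 1.686 half-value layers.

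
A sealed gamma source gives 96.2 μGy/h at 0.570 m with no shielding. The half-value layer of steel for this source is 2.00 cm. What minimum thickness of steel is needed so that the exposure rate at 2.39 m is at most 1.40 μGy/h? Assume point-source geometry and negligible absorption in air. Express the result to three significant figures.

3.93 cm

At 2.39 m, distance alone gives (0.570/2.39)² = 0.05688, so 96.2 × 0.05688 = 5.472 μGy/h.
Further attenuation needed: 5.472/1.40 = 3.909.
n = log₂(3.909) = 1.967 half-value layers.
Thickness = 1.967 × 2.00 cm = 3.934 cm.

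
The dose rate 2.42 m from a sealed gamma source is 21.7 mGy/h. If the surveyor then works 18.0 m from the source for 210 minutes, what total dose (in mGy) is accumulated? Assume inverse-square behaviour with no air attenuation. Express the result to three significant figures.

1.37 mGy

By the inverse-square law, rate at 18.0 m:
(2.42/18.0)² = 0.01808, so 21.7 × 0.01808 = 0.3923 mGy/h.
Dose = rate × time = 0.3923 mGy/h × 3.500 h = 1.373 mGy.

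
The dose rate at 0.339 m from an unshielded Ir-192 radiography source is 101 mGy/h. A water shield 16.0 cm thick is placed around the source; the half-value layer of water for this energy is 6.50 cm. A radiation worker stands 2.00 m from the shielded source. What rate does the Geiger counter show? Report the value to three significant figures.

Distance alone: (0.339/2.00)² = 0.02873, so 101 × 0.02873 = 2.902 mGy/h.
Shield: 16.0/6.50 = 2.462 half-value layers → attenuation 2^(−2.462) = 0.1815.
Combined: 2.902 × 0.1815 = 0.5267 mGy/h.

0.527 mGy/h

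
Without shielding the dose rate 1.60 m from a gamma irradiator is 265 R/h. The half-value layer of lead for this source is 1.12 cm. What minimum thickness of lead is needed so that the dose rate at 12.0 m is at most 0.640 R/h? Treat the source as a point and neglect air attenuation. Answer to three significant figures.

At 12.0 m, distance alone gives (1.60/12.0)² = 0.01778, so 265 × 0.01778 = 4.712 R/h.
Further attenuation needed: 4.712/0.640 = 7.362.
n = log₂(7.362) = 2.880 half-value layers.
Thickness = 2.880 × 1.12 cm = 3.226 cm.

3.23 cm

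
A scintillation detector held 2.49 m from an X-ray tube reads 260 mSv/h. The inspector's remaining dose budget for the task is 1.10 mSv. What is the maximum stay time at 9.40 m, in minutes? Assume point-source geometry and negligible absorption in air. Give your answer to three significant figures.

By the inverse-square law, rate at 9.40 m:
260 × (2.49/9.40)² = 260 × 0.07017 = 18.24 mSv/h.
Stay time = 1.10 mSv ÷ 18.24 mSv/h = 0.06031 h = 3.619 min.

3.62 min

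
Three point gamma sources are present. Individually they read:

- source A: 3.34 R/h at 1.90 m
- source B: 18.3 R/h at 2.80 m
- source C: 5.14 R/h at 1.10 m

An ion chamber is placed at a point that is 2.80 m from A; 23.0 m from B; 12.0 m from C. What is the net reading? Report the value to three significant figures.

By superposition, sum each source's inverse-square contribution:
A: 3.34 × (1.90/2.80)² = 1.538 R/h
B: 18.3 × (2.80/23.0)² = 0.2712 R/h
C: 5.14 × (1.10/12.0)² = 0.04319 R/h
Total = 1.538 + 0.2712 + 0.04319 = 1.852 R/h.

1.85 R/h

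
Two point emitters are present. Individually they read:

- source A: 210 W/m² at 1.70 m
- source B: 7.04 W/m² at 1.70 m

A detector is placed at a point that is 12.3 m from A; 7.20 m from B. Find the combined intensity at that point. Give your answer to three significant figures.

Each source contributes Iᵢ·(dᵢ/rᵢ)²; contributions add.
A: 210 × (1.70/12.3)² = 4.012 W/m²
B: 7.04 × (1.70/7.20)² = 0.3925 W/m²
Total = 4.012 + 0.3925 = 4.404 W/m².

4.40 W/m²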